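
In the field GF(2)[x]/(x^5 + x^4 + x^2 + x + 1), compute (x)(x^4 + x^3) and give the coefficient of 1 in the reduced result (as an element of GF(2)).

1

Multiply in GF(2)[x]: (x)·(x^4 + x^3) = x^5 + x^4.
Reduce using x^5 ≡ x^4 + x^2 + x + 1 (mod x^5 + x^4 + x^2 + x + 1).
Reduced: x^2 + x + 1.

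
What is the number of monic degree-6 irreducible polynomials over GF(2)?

By the necklace-counting formula, N_2(6) = (1/6) Σ_{d|6} μ(6/d)·2^d.
Divisors of 6: 1, 2, 3, 6; μ(6/d) for each: 1, -1, -1, 1.
Σ = 2^1 − 2^2 − 2^3 + 2^6 = 54.
N = 54/6 = 9.

9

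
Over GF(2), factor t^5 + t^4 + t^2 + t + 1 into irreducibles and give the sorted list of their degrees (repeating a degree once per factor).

Write g(t) = t^5 + t^4 + t^2 + t + 1.
Roots in GF(2): g(0) = 1; g(1) = 1.
Complete factorization: g(t) = (t^5 + t^4 + t^2 + t + 1).
Factor degrees with multiplicity: 5 = 5.

5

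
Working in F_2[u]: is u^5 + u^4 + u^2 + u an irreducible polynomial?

No

Write g(u) = u^5 + u^4 + u^2 + u.
Check for roots in F_2: g(0) = 0 → root; g(1) = 0 → root.
g(0) = 0, so (u) divides g(u); g is reducible.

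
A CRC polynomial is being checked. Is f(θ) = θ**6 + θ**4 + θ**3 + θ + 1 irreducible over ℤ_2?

Yes

Check for roots in ℤ_2: f(0) = 1; f(1) = 1.
No roots, so no linear factors.
Monic irreducibles of degree 2 over GF(2): θ**2 + θ + 1.
None of them divide f (all give nonzero remainder).
Monic irreducibles of degree 3 over GF(2): θ**3 + θ + 1, θ**3 + θ**2 + 1.
None of them divide f (all give nonzero remainder).
No irreducible factor of degree ≤ 3 exists, so f is irreducible over GF(2).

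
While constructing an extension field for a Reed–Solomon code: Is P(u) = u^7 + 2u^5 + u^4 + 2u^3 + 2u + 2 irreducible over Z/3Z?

Yes

Check for roots in Z/3Z: P(0) = 2; P(1) = 1; P(2) = 2.
No roots, so no linear factors.
Monic irreducibles of degree 2 over GF(3): u^2 + 1, u^2 + u + 2, u^2 + 2u + 2.
None of them divide P (all give nonzero remainder).
Degree-3 irreducible divisors: test the 8 monic irreducibles of degree 3 over GF(3).
None of them divide P (all give nonzero remainder).
No irreducible factor of degree ≤ 3 exists, so P is irreducible over GF(3).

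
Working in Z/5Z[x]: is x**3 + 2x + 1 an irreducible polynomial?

Write P(x) = x**3 + 2x + 1.
Check for roots in Z/5Z: P(0) = 1; P(1) = 4; P(2) = 3; P(3) = 4; P(4) = 3.
No roots. A degree-3 polynomial over a field with no linear factor is irreducible.

Yes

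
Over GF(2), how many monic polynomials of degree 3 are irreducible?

x^(2^3) − x is the product of all monic irreducibles of degree dividing 3; Möbius inversion gives N = (1/3) Σ μ(3/d)·2^d.
Divisors of 3: 1, 3; μ(3/d) for each: -1, 1.
Σ = − 2^1 + 2^3 = 6.
N = 6/3 = 2.

2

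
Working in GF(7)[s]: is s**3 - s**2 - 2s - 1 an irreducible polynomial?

Yes

Write P(s) = s**3 - s**2 - 2s - 1.
Check for roots in GF(7): P(0) = 6; P(1) = 4; P(2) = 6; P(3) = 4; P(4) = 4; P(5) = 5; P(6) = 6.
No roots. A degree-3 polynomial over a field with no linear factor is irreducible.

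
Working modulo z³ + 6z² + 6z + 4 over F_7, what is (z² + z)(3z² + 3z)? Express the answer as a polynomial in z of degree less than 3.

z^2 + 4z + 6

Multiply in F_7[z]: (z² + z)·(3z² + 3z) = 3z⁴ + 6z³ + 3z².
Reduce using z³ ≡ z² + z + 3 (mod z³ + 6z² + 6z + 4).
Reduced: z² + 4z + 6.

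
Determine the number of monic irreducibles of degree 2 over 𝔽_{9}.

36

x^(9^2) − x is the product of all monic irreducibles of degree dividing 2; Möbius inversion gives N = (1/2) Σ μ(2/d)·9^d.
Divisors of 2: 1, 2; μ(2/d) for each: -1, 1.
Σ = − 9^1 + 9^2 = 72.
N = 72/2 = 36.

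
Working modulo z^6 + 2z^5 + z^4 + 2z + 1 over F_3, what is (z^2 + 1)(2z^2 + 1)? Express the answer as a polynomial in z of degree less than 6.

Multiply in F_3[z]: (z^2 + 1)·(2z^2 + 1) = 2z^4 + 1.
Reduced: 2z^4 + 1.

2z^4 + 1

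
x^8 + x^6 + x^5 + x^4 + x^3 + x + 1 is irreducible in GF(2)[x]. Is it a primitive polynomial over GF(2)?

Write f(x) = x^8 + x^6 + x^5 + x^4 + x^3 + x + 1.
|GF(2^8)^×| = 2^8 − 1 = 255. Prime factorization: 255 = 3·5·17.
f is primitive ⇔ x has order 255 in GF(2)[x]/(f), i.e. x^(255/q) ≠ 1 for each prime q | 255.
x^(85) mod f = 1
x^(51) mod f = x^6 + x^5 + x^4 + x^3.
x^(15) mod f = x^7 + x^5 + x^4 + x^3 + x^2.
Since x^(85) = 1, the order of x divides 85 < 255; not primitive.

No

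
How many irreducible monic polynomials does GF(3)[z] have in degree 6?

116

Gauss's count: N_{3}(6) = (1/6) Σ_{d|6} μ(6/d)·3^d.
Divisors of 6: 1, 2, 3, 6; μ(6/d) for each: 1, -1, -1, 1.
Σ = 3^1 − 3^2 − 3^3 + 3^6 = 696.
N = 696/6 = 116.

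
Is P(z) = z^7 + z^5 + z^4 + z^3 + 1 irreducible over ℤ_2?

Yes

Check for roots in ℤ_2: P(0) = 1; P(1) = 1.
No roots, so no linear factors.
Monic irreducibles of degree 2 over GF(2): z^2 + z + 1.
None of them divide P (all give nonzero remainder).
Monic irreducibles of degree 3 over GF(2): z^3 + z + 1, z^3 + z^2 + 1.
None of them divide P (all give nonzero remainder).
No irreducible factor of degree ≤ 3 exists, so P is irreducible over GF(2).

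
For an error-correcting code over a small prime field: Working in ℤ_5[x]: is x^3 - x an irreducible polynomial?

No

Write g(x) = x^3 - x.
Check for roots in ℤ_5: g(0) = 0 → root; g(1) = 0 → root; g(2) = 1; g(3) = 4; g(4) = 0 → root.
g(0) = 0, so (x) divides g(x); g is reducible.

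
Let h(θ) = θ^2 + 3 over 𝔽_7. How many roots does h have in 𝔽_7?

2

Evaluate at each of the 7 elements of 𝔽_7:
h(0) = 3; h(1) = 4; h(2) = 0 → root; h(3) = 5; h(4) = 5; h(5) = 0 → root; h(6) = 4.
Roots: {2, 5}.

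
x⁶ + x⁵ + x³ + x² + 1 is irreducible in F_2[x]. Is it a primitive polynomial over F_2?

Write f(x) = x⁶ + x⁵ + x³ + x² + 1.
|GF(2^6)^×| = 2^6 − 1 = 63. Prime factorization: 63 = 3^2·7.
f is primitive ⇔ x has order 63 in GF(2)[x]/(f), i.e. x^(63/q) ≠ 1 for each prime q | 63.
x^(21) mod f = x⁴ + x² + x + 1.
x^(9) mod f = x² + x.
None equal 1, so x has full order 63; f is primitive.

Yes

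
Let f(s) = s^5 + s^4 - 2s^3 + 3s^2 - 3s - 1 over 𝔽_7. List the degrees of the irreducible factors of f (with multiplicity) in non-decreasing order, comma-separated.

1, 1, 1, 2

Linear factors from roots: (s - 3), (s + 1).
Complete factorization: f(s) = (s - 3)·(s + 1)^2·(s^2 + 2s - 2).
Factor degrees with multiplicity: 1 + 1 + 1 + 2 = 5.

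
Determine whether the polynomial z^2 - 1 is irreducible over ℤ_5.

Write P(z) = z^2 - 1.
Check for roots in ℤ_5: P(0) = 4; P(1) = 0 → root; P(2) = 3; P(3) = 3; P(4) = 0 → root.
P(1) = 0, so (z − 1) divides P(z); P is reducible.

No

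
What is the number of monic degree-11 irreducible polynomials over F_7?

x^(7^11) − x is the product of all monic irreducibles of degree dividing 11; Möbius inversion gives N = (1/11) Σ μ(11/d)·7^d.
Divisors of 11: 1, 11; μ(11/d) for each: -1, 1.
Σ = − 7^1 + 7^11 = 1977326736.
N = 1977326736/11 = 179756976.

179756976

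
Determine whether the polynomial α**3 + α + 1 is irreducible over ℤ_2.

Yes

Write g(α) = α**3 + α + 1.
Check for roots in ℤ_2: g(0) = 1; g(1) = 1.
No roots. A degree-3 polynomial over a field with no linear factor is irreducible.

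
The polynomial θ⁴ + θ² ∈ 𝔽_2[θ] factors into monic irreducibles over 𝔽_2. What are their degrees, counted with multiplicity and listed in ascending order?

Write g(θ) = θ⁴ + θ².
Roots in 𝔽_2: g(0) = 0 → root; g(1) = 0 → root.
Linear factors from roots: (θ), (θ + 1).
Complete factorization: g(θ) = (θ)^2·(θ + 1)^2.
Factor degrees with multiplicity: 1 + 1 + 1 + 1 = 4.

1, 1, 1, 1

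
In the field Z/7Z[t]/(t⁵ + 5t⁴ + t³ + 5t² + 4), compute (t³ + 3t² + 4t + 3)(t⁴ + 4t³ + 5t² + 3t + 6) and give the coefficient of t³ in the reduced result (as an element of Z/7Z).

6

Multiply in Z/7Z[t]: (t³ + 3t² + 4t + 3)·(t⁴ + 4t³ + 5t² + 3t + 6) = t⁷ + 2t⁴ + 5t³ + 3t² + 5t + 4.
Reduce using t⁵ ≡ 2t⁴ + 6t³ + 2t² + 3 (mod t⁵ + 5t⁴ + t³ + 5t² + 4).
Reduced: t⁴ + 6t³ + 5t² + 4t + 6.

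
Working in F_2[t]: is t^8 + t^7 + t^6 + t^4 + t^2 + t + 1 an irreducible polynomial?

Write f(t) = t^8 + t^7 + t^6 + t^4 + t^2 + t + 1.
Check for roots in F_2: f(0) = 1; f(1) = 1.
No roots, so no linear factors.
Monic irreducibles of degree 2 over GF(2): t^2 + t + 1.
None of them divide f (all give nonzero remainder).
Monic irreducibles of degree 3 over GF(2): t^3 + t + 1, t^3 + t^2 + 1.
None of them divide f (all give nonzero remainder).
Monic irreducibles of degree 4 over GF(2): t^4 + t + 1, t^4 + t^3 + 1, t^4 + t^3 + t^2 + t + 1.
None of them divide f (all give nonzero remainder).
No irreducible factor of degree ≤ 4 exists, so f is irreducible over GF(2).

Yes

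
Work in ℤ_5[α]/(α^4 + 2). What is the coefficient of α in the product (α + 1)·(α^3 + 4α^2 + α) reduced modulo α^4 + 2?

1

Multiply in ℤ_5[α]: (α + 1)·(α^3 + 4α^2 + α) = α^4 + α.
Reduce using α^4 ≡ 3 (mod α^4 + 2).
Reduced: α + 3.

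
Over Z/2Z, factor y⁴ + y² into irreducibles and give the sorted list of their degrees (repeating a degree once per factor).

1, 1, 1, 1

Write g(y) = y⁴ + y².
Roots in Z/2Z: g(0) = 0 → root; g(1) = 0 → root.
Linear factors from roots: (y), (y + 1).
Complete factorization: g(y) = (y)^2·(y + 1)^2.
Factor degrees with multiplicity: 1 + 1 + 1 + 1 = 4.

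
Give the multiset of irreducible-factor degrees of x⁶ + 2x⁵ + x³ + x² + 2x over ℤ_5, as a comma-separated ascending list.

1, 2, 3

Write h(x) = x⁶ + 2x⁵ + x³ + x² + 2x.
Roots in ℤ_5: h(0) = 0 → root; h(1) = 2; h(2) = 4; h(3) = 2; h(4) = 2.
Linear factors from roots: (x).
Complete factorization: h(x) = (x)·(x² - x + 2)·(x³ - 2x² + x + 1).
Factor degrees with multiplicity: 1 + 2 + 3 = 6.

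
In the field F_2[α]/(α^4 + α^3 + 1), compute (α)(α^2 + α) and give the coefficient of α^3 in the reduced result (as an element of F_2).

1

Multiply in F_2[α]: (α)·(α^2 + α) = α^3 + α^2.
Reduced: α^3 + α^2.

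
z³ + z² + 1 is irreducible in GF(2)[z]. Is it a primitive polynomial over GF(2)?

Write f(z) = z³ + z² + 1.
|GF(2^3)^×| = 2^3 − 1 = 7. Prime factorization: 7 = 7.
f is primitive ⇔ z has order 7 in GF(2)[z]/(f), i.e. z^(7/q) ≠ 1 for each prime q | 7.
z^(1) mod f = z.
None equal 1, so z has full order 7; f is primitive.

Yes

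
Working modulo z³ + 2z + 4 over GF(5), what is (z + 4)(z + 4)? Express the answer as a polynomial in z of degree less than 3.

z^2 + 3z + 1

Multiply in GF(5)[z]: (z + 4)·(z + 4) = z² + 3z + 1.
Reduced: z² + 3z + 1.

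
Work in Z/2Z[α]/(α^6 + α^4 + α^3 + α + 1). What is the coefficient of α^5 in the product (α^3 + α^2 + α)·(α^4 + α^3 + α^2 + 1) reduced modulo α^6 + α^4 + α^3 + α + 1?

0

Multiply in Z/2Z[α]: (α^3 + α^2 + α)·(α^4 + α^3 + α^2 + 1) = α^7 + α^5 + α^2 + α.
Reduce using α^6 ≡ α^4 + α^3 + α + 1 (mod α^6 + α^4 + α^3 + α + 1).
Reduced: α^4.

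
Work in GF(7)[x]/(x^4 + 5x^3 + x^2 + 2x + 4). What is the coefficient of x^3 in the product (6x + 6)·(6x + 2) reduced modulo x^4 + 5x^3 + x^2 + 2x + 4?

Multiply in GF(7)[x]: (6x + 6)·(6x + 2) = x^2 + 6x + 5.
Reduced: x^2 + 6x + 5.

0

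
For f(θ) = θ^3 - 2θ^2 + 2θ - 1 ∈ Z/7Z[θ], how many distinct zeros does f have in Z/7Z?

Evaluate at each of the 7 elements of Z/7Z:
f(0) = 6; f(1) = 0 → root; f(2) = 3; f(3) = 0 → root; f(4) = 4; f(5) = 0 → root; f(6) = 1.
Roots: {1, 3, 5}.

3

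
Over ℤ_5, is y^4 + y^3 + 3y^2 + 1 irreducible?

Yes

Write h(y) = y^4 + y^3 + 3y^2 + 1.
Check for roots in ℤ_5: h(0) = 1; h(1) = 1; h(2) = 2; h(3) = 1; h(4) = 4.
No roots, so no linear factors.
Degree-2 irreducible divisors: test the 10 monic irreducibles of degree 2 over GF(5).
None of them divide h (all give nonzero remainder).
No irreducible factor of degree ≤ 2 exists, so h is irreducible over GF(5).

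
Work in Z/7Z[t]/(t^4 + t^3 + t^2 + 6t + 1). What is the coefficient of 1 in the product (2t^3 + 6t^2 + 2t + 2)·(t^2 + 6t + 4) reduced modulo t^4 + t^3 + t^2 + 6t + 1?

Multiply in Z/7Z[t]: (2t^3 + 6t^2 + 2t + 2)·(t^2 + 6t + 4) = 2t^5 + 4t^4 + 4t^3 + 3t^2 + 6t + 1.
Reduce using t^4 ≡ 6t^3 + 6t^2 + t + 6 (mod t^4 + t^3 + t^2 + 6t + 1).
Reduced: 3t^2 + 6t + 6.

6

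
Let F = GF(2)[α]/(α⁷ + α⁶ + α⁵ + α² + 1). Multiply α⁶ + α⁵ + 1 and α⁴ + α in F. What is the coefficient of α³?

0

Multiply in GF(2)[α]: (α⁶ + α⁵ + 1)·(α⁴ + α) = α¹⁰ + α⁹ + α⁷ + α⁶ + α⁴ + α.
Reduce using α⁷ ≡ α⁶ + α⁵ + α² + 1 (mod α⁷ + α⁶ + α⁵ + α² + 1).
Reduced: α⁵ + α⁴.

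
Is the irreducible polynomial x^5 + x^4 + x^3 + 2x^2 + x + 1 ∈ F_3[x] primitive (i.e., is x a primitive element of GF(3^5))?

Write f(x) = x^5 + x^4 + x^3 + 2x^2 + x + 1.
|GF(3^5)^×| = 3^5 − 1 = 242. Prime factorization: 242 = 2·11^2.
f is primitive ⇔ x has order 242 in GF(3)[x]/(f), i.e. x^(242/q) ≠ 1 for each prime q | 242.
x^(121) mod f = 2.
x^(22) mod f = x^4 + 2x^2 + x + 1.
None equal 1, so x has full order 242; f is primitive.

Yes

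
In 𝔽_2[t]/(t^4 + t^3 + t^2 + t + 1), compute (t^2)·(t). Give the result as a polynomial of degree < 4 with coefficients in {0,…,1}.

Multiply in 𝔽_2[t]: (t^2)·(t) = t^3.
Reduced: t^3.

t^3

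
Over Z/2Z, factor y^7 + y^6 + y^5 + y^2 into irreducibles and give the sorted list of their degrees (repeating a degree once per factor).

Write f(y) = y^7 + y^6 + y^5 + y^2.
Roots in Z/2Z: f(0) = 0 → root; f(1) = 0 → root.
Linear factors from roots: (y), (y + 1).
Complete factorization: f(y) = (y)^2·(y + 1)^2·(y^3 + y^2 + 1).
Factor degrees with multiplicity: 1 + 1 + 1 + 1 + 3 = 7.

1, 1, 1, 1, 3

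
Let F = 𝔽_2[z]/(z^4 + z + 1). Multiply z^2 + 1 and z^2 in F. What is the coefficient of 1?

1

Multiply in 𝔽_2[z]: (z^2 + 1)·(z^2) = z^4 + z^2.
Reduce using z^4 ≡ z + 1 (mod z^4 + z + 1).
Reduced: z^2 + z + 1.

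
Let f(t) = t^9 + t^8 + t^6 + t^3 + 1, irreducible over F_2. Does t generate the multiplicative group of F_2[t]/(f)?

No

|GF(2^9)^×| = 2^9 − 1 = 511. Prime factorization: 511 = 7·73.
f is primitive ⇔ t has order 511 in GF(2)[t]/(f), i.e. t^(511/q) ≠ 1 for each prime q | 511.
t^(73) mod f = 1
t^(7) mod f = t^7.
Since t^(73) = 1, the order of t divides 73 < 511; not primitive.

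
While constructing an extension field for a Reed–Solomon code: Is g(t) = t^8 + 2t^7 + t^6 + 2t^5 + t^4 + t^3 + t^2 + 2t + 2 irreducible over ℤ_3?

Check for roots in ℤ_3: g(0) = 2; g(1) = 1; g(2) = 2.
No roots, so no linear factors.
Monic irreducibles of degree 2 over GF(3): t^2 + 1, t^2 + t + 2, t^2 + 2t + 2.
None of them divide g (all give nonzero remainder).
Degree-3 irreducible divisors: test the 8 monic irreducibles of degree 3 over GF(3).
None of them divide g (all give nonzero remainder).
Degree-4 irreducible divisors: test the 18 monic irreducibles of degree 4 over GF(3).
None of them divide g (all give nonzero remainder).
No irreducible factor of degree ≤ 4 exists, so g is irreducible over GF(3).

Yes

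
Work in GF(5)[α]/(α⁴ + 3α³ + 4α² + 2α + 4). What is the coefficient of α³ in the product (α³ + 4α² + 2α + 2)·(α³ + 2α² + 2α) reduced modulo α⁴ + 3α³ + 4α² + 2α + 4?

Multiply in GF(5)[α]: (α³ + 4α² + 2α + 2)·(α³ + 2α² + 2α) = α⁶ + α⁵ + 2α⁴ + 4α³ + 3α² + 4α.
Reduce using α⁴ ≡ 2α³ + α² + 3α + 1 (mod α⁴ + 3α³ + 4α² + 2α + 4).
Reduced: 3α³ + 2α² + 4α + 4.

3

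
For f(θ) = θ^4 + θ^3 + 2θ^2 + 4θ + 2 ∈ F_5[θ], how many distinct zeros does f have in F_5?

3

Evaluate at each of the 5 elements of F_5:
f(0) = 2; f(1) = 0 → root; f(2) = 2; f(3) = 0 → root; f(4) = 0 → root.
Roots: {1, 3, 4}.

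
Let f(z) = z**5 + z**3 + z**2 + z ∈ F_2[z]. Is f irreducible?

No

Check for roots in F_2: f(0) = 0 → root; f(1) = 0 → root.
f(0) = 0, so (z) divides f(z); f is reducible.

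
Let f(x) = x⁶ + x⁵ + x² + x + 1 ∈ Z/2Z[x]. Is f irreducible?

Check for roots in Z/2Z: f(0) = 1; f(1) = 1.
No roots, so no linear factors.
Monic irreducibles of degree 2 over GF(2): x² + x + 1.
None of them divide f (all give nonzero remainder).
Monic irreducibles of degree 3 over GF(2): x³ + x + 1, x³ + x² + 1.
None of them divide f (all give nonzero remainder).
No irreducible factor of degree ≤ 3 exists, so f is irreducible over GF(2).

Yes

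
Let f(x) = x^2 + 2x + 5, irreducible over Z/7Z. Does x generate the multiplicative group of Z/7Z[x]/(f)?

|GF(7^2)^×| = 7^2 − 1 = 48. Prime factorization: 48 = 2^4·3.
f is primitive ⇔ x has order 48 in GF(7)[x]/(f), i.e. x^(48/q) ≠ 1 for each prime q | 48.
x^(24) mod f = 6.
x^(16) mod f = 4.
None equal 1, so x has full order 48; f is primitive.

Yes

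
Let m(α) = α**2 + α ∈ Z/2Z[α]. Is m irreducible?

Check for roots in Z/2Z: m(0) = 0 → root; m(1) = 0 → root.
m(0) = 0, so (α) divides m(α); m is reducible.

No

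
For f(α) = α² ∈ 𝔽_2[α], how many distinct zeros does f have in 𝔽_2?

1

Evaluate at each of the 2 elements of 𝔽_2:
f(0) = 0 → root; f(1) = 1.
Roots: {0}.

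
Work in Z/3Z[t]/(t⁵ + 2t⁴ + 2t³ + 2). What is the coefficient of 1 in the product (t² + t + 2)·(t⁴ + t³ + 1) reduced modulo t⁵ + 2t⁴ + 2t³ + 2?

Multiply in Z/3Z[t]: (t² + t + 2)·(t⁴ + t³ + 1) = t⁶ + 2t⁵ + 2t³ + t² + t + 2.
Reduce using t⁵ ≡ t⁴ + t³ + 1 (mod t⁵ + 2t⁴ + 2t³ + 2).
Reduced: t⁴ + 2t³ + t² + 2t + 2.

2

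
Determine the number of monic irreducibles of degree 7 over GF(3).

312

The number of monic irreducibles of degree 7 over GF(3) is (1/7)·Σ_{d∣7} μ(7/d) 3^d.
Divisors of 7: 1, 7; μ(7/d) for each: -1, 1.
Σ = − 3^1 + 3^7 = 2184.
N = 2184/7 = 312.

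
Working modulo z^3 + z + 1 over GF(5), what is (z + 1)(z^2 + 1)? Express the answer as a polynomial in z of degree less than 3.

Multiply in GF(5)[z]: (z + 1)·(z^2 + 1) = z^3 + z^2 + z + 1.
Reduce using z^3 ≡ 4z + 4 (mod z^3 + z + 1).
Reduced: z^2.

z^2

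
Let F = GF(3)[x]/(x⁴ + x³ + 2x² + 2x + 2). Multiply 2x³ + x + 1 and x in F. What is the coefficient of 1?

2

Multiply in GF(3)[x]: (2x³ + x + 1)·(x) = 2x⁴ + x² + x.
Reduce using x⁴ ≡ 2x³ + x² + x + 1 (mod x⁴ + x³ + 2x² + 2x + 2).
Reduced: x³ + 2.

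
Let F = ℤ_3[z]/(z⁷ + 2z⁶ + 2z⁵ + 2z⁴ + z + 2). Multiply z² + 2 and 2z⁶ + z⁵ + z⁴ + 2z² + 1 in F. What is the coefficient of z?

2

Multiply in ℤ_3[z]: (z² + 2)·(2z⁶ + z⁵ + z⁴ + 2z² + 1) = 2z⁸ + z⁷ + 2z⁶ + 2z⁵ + z⁴ + 2z² + 2.
Reduce using z⁷ ≡ z⁶ + z⁵ + z⁴ + 2z + 1 (mod z⁷ + 2z⁶ + 2z⁵ + 2z⁴ + z + 2).
Reduced: z⁶ + z⁵ + z⁴ + 2z + 2.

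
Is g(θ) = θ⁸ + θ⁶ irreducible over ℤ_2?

No

Check for roots in ℤ_2: g(0) = 0 → root; g(1) = 0 → root.
g(0) = 0, so (θ) divides g(θ); g is reducible.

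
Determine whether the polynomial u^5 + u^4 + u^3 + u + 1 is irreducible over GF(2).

Yes

Write h(u) = u^5 + u^4 + u^3 + u + 1.
Check for roots in GF(2): h(0) = 1; h(1) = 1.
No roots, so no linear factors.
Monic irreducibles of degree 2 over GF(2): u^2 + u + 1.
None of them divide h (all give nonzero remainder).
No irreducible factor of degree ≤ 2 exists, so h is irreducible over GF(2).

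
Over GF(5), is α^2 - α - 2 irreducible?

Write g(α) = α^2 - α - 2.
Check for roots in GF(5): g(0) = 3; g(1) = 3; g(2) = 0 → root; g(3) = 4; g(4) = 0 → root.
g(2) = 0, so (α − 2) divides g(α); g is reducible.

No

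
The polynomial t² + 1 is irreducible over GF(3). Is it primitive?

No

Write f(t) = t² + 1.
|GF(3^2)^×| = 3^2 − 1 = 8. Prime factorization: 8 = 2^3.
f is primitive ⇔ t has order 8 in GF(3)[t]/(f), i.e. t^(8/q) ≠ 1 for each prime q | 8.
t^(4) mod f = 1
Since t^(4) = 1, the order of t divides 4 < 8; not primitive.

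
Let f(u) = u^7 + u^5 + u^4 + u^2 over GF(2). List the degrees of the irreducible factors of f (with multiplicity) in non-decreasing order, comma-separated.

Roots in GF(2): f(0) = 0 → root; f(1) = 0 → root.
Linear factors from roots: (u), (u + 1).
Complete factorization: f(u) = (u)^2·(u + 1)^3·(u^2 + u + 1).
Factor degrees with multiplicity: 1 + 1 + 1 + 1 + 1 + 2 = 7.

1, 1, 1, 1, 1, 2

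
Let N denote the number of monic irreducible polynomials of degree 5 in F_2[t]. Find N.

6

By the necklace-counting formula, N_2(5) = (1/5) Σ_{d|5} μ(5/d)·2^d.
Divisors of 5: 1, 5; μ(5/d) for each: -1, 1.
Σ = − 2^1 + 2^5 = 30.
N = 30/5 = 6.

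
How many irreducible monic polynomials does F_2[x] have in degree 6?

9

By the necklace-counting formula, N_2(6) = (1/6) Σ_{d|6} μ(6/d)·2^d.
Divisors of 6: 1, 2, 3, 6; μ(6/d) for each: 1, -1, -1, 1.
Σ = 2^1 − 2^2 − 2^3 + 2^6 = 54.
N = 54/6 = 9.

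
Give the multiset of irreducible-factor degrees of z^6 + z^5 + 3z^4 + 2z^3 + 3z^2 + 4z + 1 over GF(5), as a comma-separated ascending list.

1, 2, 3

Write f(z) = z^6 + z^5 + 3z^4 + 2z^3 + 3z^2 + 4z + 1.
Roots in GF(5): f(0) = 1; f(1) = 0 → root; f(2) = 1; f(3) = 4; f(4) = 1.
Linear factors from roots: (z + 4).
Complete factorization: f(z) = (z + 4)·(z^2 + 4z + 2)·(z^3 + 3z^2 + z + 2).
Factor degrees with multiplicity: 1 + 2 + 3 = 6.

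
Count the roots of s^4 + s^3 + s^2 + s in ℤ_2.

Write f(s) = s^4 + s^3 + s^2 + s.
Evaluate at each of the 2 elements of ℤ_2:
f(0) = 0 → root; f(1) = 0 → root.
Roots: {0, 1}.

2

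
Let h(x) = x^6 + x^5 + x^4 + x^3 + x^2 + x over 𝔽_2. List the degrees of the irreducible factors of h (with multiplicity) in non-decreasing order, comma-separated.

1, 1, 2, 2

Roots in 𝔽_2: h(0) = 0 → root; h(1) = 0 → root.
Linear factors from roots: (x), (x + 1).
Complete factorization: h(x) = (x)·(x + 1)·(x^2 + x + 1)^2.
Factor degrees with multiplicity: 1 + 1 + 2 + 2 = 6.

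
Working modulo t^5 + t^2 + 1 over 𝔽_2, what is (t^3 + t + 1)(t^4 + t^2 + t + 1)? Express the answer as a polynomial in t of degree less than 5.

Multiply in 𝔽_2[t]: (t^3 + t + 1)·(t^4 + t^2 + t + 1) = t^7 + 1.
Reduce using t^5 ≡ t^2 + 1 (mod t^5 + t^2 + 1).
Reduced: t^4 + t^2 + 1.

t^4 + t^2 + 1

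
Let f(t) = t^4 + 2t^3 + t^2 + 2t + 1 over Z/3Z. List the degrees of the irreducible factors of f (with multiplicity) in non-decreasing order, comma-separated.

Roots in Z/3Z: f(0) = 1; f(1) = 1; f(2) = 2.
Complete factorization: f(t) = (t^4 + 2t^3 + t^2 + 2t + 1).
Factor degrees with multiplicity: 4 = 4.

4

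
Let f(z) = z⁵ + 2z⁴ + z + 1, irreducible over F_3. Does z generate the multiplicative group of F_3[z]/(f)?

|GF(3^5)^×| = 3^5 − 1 = 242. Prime factorization: 242 = 2·11^2.
f is primitive ⇔ z has order 242 in GF(3)[z]/(f), i.e. z^(242/q) ≠ 1 for each prime q | 242.
z^(121) mod f = 2.
z^(22) mod f = z⁴ + z³ + 2z + 1.
None equal 1, so z has full order 242; f is primitive.

Yes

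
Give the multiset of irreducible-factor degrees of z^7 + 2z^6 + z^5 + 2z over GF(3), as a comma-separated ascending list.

1, 1, 2, 3

Write g(z) = z^7 + 2z^6 + z^5 + 2z.
Roots in GF(3): g(0) = 0 → root; g(1) = 0 → root; g(2) = 1.
Linear factors from roots: (z), (z + 2).
Complete factorization: g(z) = (z)·(z + 2)·(z^2 + 2z + 2)·(z^3 + z^2 + 2).
Factor degrees with multiplicity: 1 + 1 + 2 + 3 = 7.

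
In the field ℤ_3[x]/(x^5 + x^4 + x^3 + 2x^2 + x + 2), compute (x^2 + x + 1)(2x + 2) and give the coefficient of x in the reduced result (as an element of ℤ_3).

1

Multiply in ℤ_3[x]: (x^2 + x + 1)·(2x + 2) = 2x^3 + x^2 + x + 2.
Reduced: 2x^3 + x^2 + x + 2.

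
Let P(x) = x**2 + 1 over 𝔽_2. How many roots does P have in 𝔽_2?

Evaluate at each of the 2 elements of 𝔽_2:
P(0) = 1; P(1) = 0 → root.
Roots: {1}.

1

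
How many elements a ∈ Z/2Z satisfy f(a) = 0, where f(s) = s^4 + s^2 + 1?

0

Evaluate at each of the 2 elements of Z/2Z:
f(0) = 1; f(1) = 1.
No element is a root.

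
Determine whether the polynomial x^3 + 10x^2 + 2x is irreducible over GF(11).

No

Write h(x) = x^3 + 10x^2 + 2x.
Check each element of GF(11) for a root: h(0)=0, h(1)=2, h(2)=8, h(3)=2, h(4)=1, h(5)=0, h(6)=5, h(7)=0, h(8)=2, h(9)=6, h(10)=7.
h(0) = 0, so (x) divides h(x); h is reducible.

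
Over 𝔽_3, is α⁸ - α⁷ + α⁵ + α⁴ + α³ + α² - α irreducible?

No

Write h(α) = α⁸ - α⁷ + α⁵ + α⁴ + α³ + α² - α.
Check for roots in 𝔽_3: h(0) = 0 → root; h(1) = 0 → root; h(2) = 0 → root.
h(0) = 0, so (α) divides h(α); h is reducible.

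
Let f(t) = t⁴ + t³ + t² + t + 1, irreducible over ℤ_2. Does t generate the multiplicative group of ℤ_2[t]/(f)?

No

|GF(2^4)^×| = 2^4 − 1 = 15. Prime factorization: 15 = 3·5.
f is primitive ⇔ t has order 15 in GF(2)[t]/(f), i.e. t^(15/q) ≠ 1 for each prime q | 15.
t^(5) mod f = 1
t^(3) mod f = t³.
Since t^(5) = 1, the order of t divides 5 < 15; not primitive.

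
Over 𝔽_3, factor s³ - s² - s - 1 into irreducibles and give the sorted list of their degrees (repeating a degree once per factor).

Write h(s) = s³ - s² - s - 1.
Roots in 𝔽_3: h(0) = 2; h(1) = 1; h(2) = 1.
Complete factorization: h(s) = (s³ - s² - s - 1).
Factor degrees with multiplicity: 3 = 3.

3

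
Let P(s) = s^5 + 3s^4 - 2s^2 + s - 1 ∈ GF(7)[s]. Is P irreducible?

Yes

Check for roots in GF(7): P(0) = 6; P(1) = 2; P(2) = 3; P(3) = 1; P(4) = 6; P(5) = 5; P(6) = 5.
No roots, so no linear factors.
Degree-2 irreducible divisors: test the 21 monic irreducibles of degree 2 over GF(7).
None of them divide P (all give nonzero remainder).
No irreducible factor of degree ≤ 2 exists, so P is irreducible over GF(7).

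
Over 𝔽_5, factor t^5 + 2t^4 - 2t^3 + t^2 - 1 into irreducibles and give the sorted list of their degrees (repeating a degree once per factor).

2, 3

Write f(t) = t^5 + 2t^4 - 2t^3 + t^2 - 1.
Roots in 𝔽_5: f(0) = 4; f(1) = 1; f(2) = 1; f(3) = 4; f(4) = 3.
Complete factorization: f(t) = (t^2 + t + 1)·(t^3 + t^2 + t - 1).
Factor degrees with multiplicity: 2 + 3 = 5.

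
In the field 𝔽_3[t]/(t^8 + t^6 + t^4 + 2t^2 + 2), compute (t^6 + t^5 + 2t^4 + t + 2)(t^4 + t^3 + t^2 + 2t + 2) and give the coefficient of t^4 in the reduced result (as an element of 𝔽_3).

2

Multiply in 𝔽_3[t]: (t^6 + t^5 + 2t^4 + t + 2)·(t^4 + t^3 + t^2 + 2t + 2) = t^10 + 2t^9 + t^8 + 2t^7 + t^5 + t^4 + t^2 + 1.
Reduce using t^8 ≡ 2t^6 + 2t^4 + t^2 + 1 (mod t^8 + t^6 + t^4 + 2t^2 + 2).
Reduced: 2t^6 + 2t^5 + 2t^4 + 2t^3 + 2t^2 + 2t + 1.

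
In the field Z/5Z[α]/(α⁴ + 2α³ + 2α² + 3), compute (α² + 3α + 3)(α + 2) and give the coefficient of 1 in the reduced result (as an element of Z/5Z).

Multiply in Z/5Z[α]: (α² + 3α + 3)·(α + 2) = α³ + 4α + 1.
Reduced: α³ + 4α + 1.

1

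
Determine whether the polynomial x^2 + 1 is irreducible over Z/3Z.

Write h(x) = x^2 + 1.
Check for roots in Z/3Z: h(0) = 1; h(1) = 2; h(2) = 2.
No roots. A degree-2 polynomial over a field with no linear factor is irreducible.

Yes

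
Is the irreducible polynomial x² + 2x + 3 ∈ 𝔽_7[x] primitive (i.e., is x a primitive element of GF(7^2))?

Write f(x) = x² + 2x + 3.
|GF(7^2)^×| = 7^2 − 1 = 48. Prime factorization: 48 = 2^4·3.
f is primitive ⇔ x has order 48 in GF(7)[x]/(f), i.e. x^(48/q) ≠ 1 for each prime q | 48.
x^(24) mod f = 6.
x^(16) mod f = 2.
None equal 1, so x has full order 48; f is primitive.

Yes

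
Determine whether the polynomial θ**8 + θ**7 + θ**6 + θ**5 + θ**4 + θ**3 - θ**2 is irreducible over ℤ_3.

No

Write f(θ) = θ**8 + θ**7 + θ**6 + θ**5 + θ**4 + θ**3 - θ**2.
Check for roots in ℤ_3: f(0) = 0 → root; f(1) = 2; f(2) = 2.
f(0) = 0, so (θ) divides f(θ); f is reducible.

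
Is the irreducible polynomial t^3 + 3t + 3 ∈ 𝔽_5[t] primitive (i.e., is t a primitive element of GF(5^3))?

Write f(t) = t^3 + 3t + 3.
|GF(5^3)^×| = 5^3 − 1 = 124. Prime factorization: 124 = 2^2·31.
f is primitive ⇔ t has order 124 in GF(5)[t]/(f), i.e. t^(124/q) ≠ 1 for each prime q | 124.
t^(62) mod f = 4.
t^(4) mod f = 2t^2 + 2t.
None equal 1, so t has full order 124; f is primitive.

Yes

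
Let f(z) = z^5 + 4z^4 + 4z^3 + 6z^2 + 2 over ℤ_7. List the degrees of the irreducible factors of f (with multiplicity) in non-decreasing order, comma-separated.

Linear factors from roots: (z + 5), (z + 1).
Complete factorization: f(z) = (z + 1)·(z + 5)^2·(z^2 + 4).
Factor degrees with multiplicity: 1 + 1 + 1 + 2 = 5.

1, 1, 1, 2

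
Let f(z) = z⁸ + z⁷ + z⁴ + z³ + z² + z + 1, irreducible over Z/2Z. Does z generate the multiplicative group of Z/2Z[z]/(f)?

No

|GF(2^8)^×| = 2^8 − 1 = 255. Prime factorization: 255 = 3·5·17.
f is primitive ⇔ z has order 255 in GF(2)[z]/(f), i.e. z^(255/q) ≠ 1 for each prime q | 255.
z^(85) mod f = z⁷ + z⁶ + z⁵ + z⁴ + z³ + z + 1.
z^(51) mod f = 1
z^(15) mod f = z⁷ + z⁶ + z⁵ + z⁴ + 1.
Since z^(51) = 1, the order of z divides 51 < 255; not primitive.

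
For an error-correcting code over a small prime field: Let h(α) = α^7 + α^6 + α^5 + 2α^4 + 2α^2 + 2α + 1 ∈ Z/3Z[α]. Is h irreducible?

Yes

Check for roots in Z/3Z: h(0) = 1; h(1) = 1; h(2) = 2.
No roots, so no linear factors.
Monic irreducibles of degree 2 over GF(3): α^2 + 1, α^2 + α + 2, α^2 + 2α + 2.
None of them divide h (all give nonzero remainder).
Degree-3 irreducible divisors: test the 8 monic irreducibles of degree 3 over GF(3).
None of them divide h (all give nonzero remainder).
No irreducible factor of degree ≤ 3 exists, so h is irreducible over GF(3).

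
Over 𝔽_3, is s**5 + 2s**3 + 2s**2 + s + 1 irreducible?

Yes

Write h(s) = s**5 + 2s**3 + 2s**2 + s + 1.
Check for roots in 𝔽_3: h(0) = 1; h(1) = 1; h(2) = 2.
No roots, so no linear factors.
Monic irreducibles of degree 2 over GF(3): s**2 + 1, s**2 + s + 2, s**2 + 2s + 2.
None of them divide h (all give nonzero remainder).
No irreducible factor of degree ≤ 2 exists, so h is irreducible over GF(3).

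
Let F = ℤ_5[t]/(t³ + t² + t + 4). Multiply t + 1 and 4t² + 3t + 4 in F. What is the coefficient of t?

3

Multiply in ℤ_5[t]: (t + 1)·(4t² + 3t + 4) = 4t³ + 2t² + 2t + 4.
Reduce using t³ ≡ 4t² + 4t + 1 (mod t³ + t² + t + 4).
Reduced: 3t² + 3t + 3.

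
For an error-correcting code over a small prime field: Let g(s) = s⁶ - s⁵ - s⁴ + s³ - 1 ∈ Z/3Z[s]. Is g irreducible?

Yes

Check for roots in Z/3Z: g(0) = 2; g(1) = 2; g(2) = 2.
No roots, so no linear factors.
Monic irreducibles of degree 2 over GF(3): s² + 1, s² + s - 1, s² - s - 1.
None of them divide g (all give nonzero remainder).
Degree-3 irreducible divisors: test the 8 monic irreducibles of degree 3 over GF(3).
None of them divide g (all give nonzero remainder).
No irreducible factor of degree ≤ 3 exists, so g is irreducible over GF(3).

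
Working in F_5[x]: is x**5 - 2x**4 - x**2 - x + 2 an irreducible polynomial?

Write m(x) = x**5 - 2x**4 - x**2 - x + 2.
Check for roots in F_5: m(0) = 2; m(1) = 4; m(2) = 1; m(3) = 1; m(4) = 4.
No roots, so no linear factors.
Degree-2 irreducible divisors: test the 10 monic irreducibles of degree 2 over GF(5).
None of them divide m (all give nonzero remainder).
No irreducible factor of degree ≤ 2 exists, so m is irreducible over GF(5).

Yes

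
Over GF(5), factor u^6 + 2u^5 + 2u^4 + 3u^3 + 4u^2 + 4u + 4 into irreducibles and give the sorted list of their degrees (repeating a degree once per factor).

Write f(u) = u^6 + 2u^5 + 2u^4 + 3u^3 + 4u^2 + 4u + 4.
Roots in GF(5): f(0) = 4; f(1) = 0 → root; f(2) = 2; f(3) = 0 → root; f(4) = 2.
Linear factors from roots: (u + 4), (u + 2).
Complete factorization: f(u) = (u + 2)·(u + 4)^3·(u^2 + 3u + 3).
Factor degrees with multiplicity: 1 + 1 + 1 + 1 + 2 = 6.

1, 1, 1, 1, 2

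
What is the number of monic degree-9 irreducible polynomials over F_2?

56

By the necklace-counting formula, N_2(9) = (1/9) Σ_{d|9} μ(9/d)·2^d.
Divisors of 9: 1, 3, 9; μ(9/d) for each: 0, -1, 1.
Σ = − 2^3 + 2^9 = 504.
N = 504/9 = 56.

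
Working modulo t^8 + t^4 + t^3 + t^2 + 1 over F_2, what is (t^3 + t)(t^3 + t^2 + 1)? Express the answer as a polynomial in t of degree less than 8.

Multiply in F_2[t]: (t^3 + t)·(t^3 + t^2 + 1) = t^6 + t^5 + t^4 + t.
Reduced: t^6 + t^5 + t^4 + t.

t^6 + t^5 + t^4 + t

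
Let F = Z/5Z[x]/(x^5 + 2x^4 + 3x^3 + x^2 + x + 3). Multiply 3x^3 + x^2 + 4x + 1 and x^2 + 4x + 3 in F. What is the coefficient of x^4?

2

Multiply in Z/5Z[x]: (3x^3 + x^2 + 4x + 1)·(x^2 + 4x + 3) = 3x^5 + 3x^4 + 2x^3 + x + 3.
Reduce using x^5 ≡ 3x^4 + 2x^3 + 4x^2 + 4x + 2 (mod x^5 + 2x^4 + 3x^3 + x^2 + x + 3).
Reduced: 2x^4 + 3x^3 + 2x^2 + 3x + 4.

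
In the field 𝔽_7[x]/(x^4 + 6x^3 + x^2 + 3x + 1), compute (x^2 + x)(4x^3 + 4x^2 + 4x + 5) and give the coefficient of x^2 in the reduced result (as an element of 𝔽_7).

Multiply in 𝔽_7[x]: (x^2 + x)·(4x^3 + 4x^2 + 4x + 5) = 4x^5 + x^4 + x^3 + 2x^2 + 5x.
Reduce using x^4 ≡ x^3 + 6x^2 + 4x + 6 (mod x^4 + 6x^3 + x^2 + 3x + 1).
Reduced: 2x^3 + 6x^2 + 2.

6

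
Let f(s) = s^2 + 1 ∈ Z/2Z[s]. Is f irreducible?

No

Check for roots in Z/2Z: f(0) = 1; f(1) = 0 → root.
f(1) = 0, so (s − 1) divides f(s); f is reducible.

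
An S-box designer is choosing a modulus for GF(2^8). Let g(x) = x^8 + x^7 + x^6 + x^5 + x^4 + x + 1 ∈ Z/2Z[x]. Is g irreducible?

Check for roots in Z/2Z: g(0) = 1; g(1) = 1.
No roots, so no linear factors.
Monic irreducibles of degree 2 over GF(2): x^2 + x + 1.
None of them divide g (all give nonzero remainder).
Monic irreducibles of degree 3 over GF(2): x^3 + x + 1, x^3 + x^2 + 1.
None of them divide g (all give nonzero remainder).
Monic irreducibles of degree 4 over GF(2): x^4 + x + 1, x^4 + x^3 + 1, x^4 + x^3 + x^2 + x + 1.
None of them divide g (all give nonzero remainder).
No irreducible factor of degree ≤ 4 exists, so g is irreducible over GF(2).

Yes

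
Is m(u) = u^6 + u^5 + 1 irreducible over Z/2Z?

Yes

Check for roots in Z/2Z: m(0) = 1; m(1) = 1.
No roots, so no linear factors.
Monic irreducibles of degree 2 over GF(2): u^2 + u + 1.
None of them divide m (all give nonzero remainder).
Monic irreducibles of degree 3 over GF(2): u^3 + u + 1, u^3 + u^2 + 1.
None of them divide m (all give nonzero remainder).
No irreducible factor of degree ≤ 3 exists, so m is irreducible over GF(2).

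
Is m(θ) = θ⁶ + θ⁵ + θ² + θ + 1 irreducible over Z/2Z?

Yes

Check for roots in Z/2Z: m(0) = 1; m(1) = 1.
No roots, so no linear factors.
Monic irreducibles of degree 2 over GF(2): θ² + θ + 1.
None of them divide m (all give nonzero remainder).
Monic irreducibles of degree 3 over GF(2): θ³ + θ + 1, θ³ + θ² + 1.
None of them divide m (all give nonzero remainder).
No irreducible factor of degree ≤ 3 exists, so m is irreducible over GF(2).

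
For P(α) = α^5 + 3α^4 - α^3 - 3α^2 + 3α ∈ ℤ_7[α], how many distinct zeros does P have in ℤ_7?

2

Evaluate at each of the 7 elements of ℤ_7:
P(0) = 0 → root; P(1) = 3; P(2) = 3; P(3) = 0 → root; P(4) = 5; P(5) = 6; P(6) = 4.
Roots: {0, 3}.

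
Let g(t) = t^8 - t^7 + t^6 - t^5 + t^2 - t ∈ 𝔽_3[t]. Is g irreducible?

Check for roots in 𝔽_3: g(0) = 0 → root; g(1) = 0 → root; g(2) = 0 → root.
g(0) = 0, so (t) divides g(t); g is reducible.

No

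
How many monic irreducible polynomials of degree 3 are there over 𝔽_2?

By the necklace-counting formula, N_2(3) = (1/3) Σ_{d|3} μ(3/d)·2^d.
Divisors of 3: 1, 3; μ(3/d) for each: -1, 1.
Σ = − 2^1 + 2^3 = 6.
N = 6/3 = 2.

2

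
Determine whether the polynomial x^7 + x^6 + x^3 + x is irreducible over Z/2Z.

Write g(x) = x^7 + x^6 + x^3 + x.
Check for roots in Z/2Z: g(0) = 0 → root; g(1) = 0 → root.
g(0) = 0, so (x) divides g(x); g is reducible.

No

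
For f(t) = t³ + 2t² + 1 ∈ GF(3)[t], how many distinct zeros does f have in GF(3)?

Evaluate at each of the 3 elements of GF(3):
f(0) = 1; f(1) = 1; f(2) = 2.
No element is a root.

0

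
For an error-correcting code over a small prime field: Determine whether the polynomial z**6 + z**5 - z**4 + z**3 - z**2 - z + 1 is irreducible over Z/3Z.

Write h(z) = z**6 + z**5 - z**4 + z**3 - z**2 - z + 1.
Check for roots in Z/3Z: h(0) = 1; h(1) = 1; h(2) = 2.
No roots, so no linear factors.
Monic irreducibles of degree 2 over GF(3): z**2 + 1, z**2 + z - 1, z**2 - z - 1.
None of them divide h (all give nonzero remainder).
Degree-3 irreducible divisors: test the 8 monic irreducibles of degree 3 over GF(3).
None of them divide h (all give nonzero remainder).
No irreducible factor of degree ≤ 3 exists, so h is irreducible over GF(3).

Yes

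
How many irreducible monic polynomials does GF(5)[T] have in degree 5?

The number of monic irreducibles of degree 5 over GF(5) is (1/5)·Σ_{d∣5} μ(5/d) 5^d.
Divisors of 5: 1, 5; μ(5/d) for each: -1, 1.
Σ = − 5^1 + 5^5 = 3120.
N = 3120/5 = 624.

624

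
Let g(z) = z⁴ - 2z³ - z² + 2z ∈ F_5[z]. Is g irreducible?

Check for roots in F_5: g(0) = 0 → root; g(1) = 0 → root; g(2) = 0 → root; g(3) = 4; g(4) = 0 → root.
g(0) = 0, so (z) divides g(z); g is reducible.

No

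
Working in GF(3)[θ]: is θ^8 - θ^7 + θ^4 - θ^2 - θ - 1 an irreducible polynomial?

Yes

Write P(θ) = θ^8 - θ^7 + θ^4 - θ^2 - θ - 1.
Check for roots in GF(3): P(0) = 2; P(1) = 1; P(2) = 2.
No roots, so no linear factors.
Monic irreducibles of degree 2 over GF(3): θ^2 + 1, θ^2 + θ - 1, θ^2 - θ - 1.
None of them divide P (all give nonzero remainder).
Degree-3 irreducible divisors: test the 8 monic irreducibles of degree 3 over GF(3).
None of them divide P (all give nonzero remainder).
Degree-4 irreducible divisors: test the 18 monic irreducibles of degree 4 over GF(3).
None of them divide P (all give nonzero remainder).
No irreducible factor of degree ≤ 4 exists, so P is irreducible over GF(3).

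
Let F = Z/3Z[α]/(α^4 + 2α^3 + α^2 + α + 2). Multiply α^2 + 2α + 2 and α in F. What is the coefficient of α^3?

1

Multiply in Z/3Z[α]: (α^2 + 2α + 2)·(α) = α^3 + 2α^2 + 2α.
Reduced: α^3 + 2α^2 + 2α.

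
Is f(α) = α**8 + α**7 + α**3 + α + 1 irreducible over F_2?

Check for roots in F_2: f(0) = 1; f(1) = 1.
No roots, so no linear factors.
Monic irreducibles of degree 2 over GF(2): α**2 + α + 1.
None of them divide f (all give nonzero remainder).
Monic irreducibles of degree 3 over GF(2): α**3 + α + 1, α**3 + α**2 + 1.
None of them divide f (all give nonzero remainder).
Monic irreducibles of degree 4 over GF(2): α**4 + α + 1, α**4 + α**3 + 1, α**4 + α**3 + α**2 + α + 1.
None of them divide f (all give nonzero remainder).
No irreducible factor of degree ≤ 4 exists, so f is irreducible over GF(2).

Yes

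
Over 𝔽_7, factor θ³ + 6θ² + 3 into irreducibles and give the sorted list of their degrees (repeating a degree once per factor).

1, 1, 1

Write g(θ) = θ³ + 6θ² + 3.
Linear factors from roots: (θ + 5), (θ + 4).
Complete factorization: g(θ) = (θ + 5)·(θ + 4)^2.
Factor degrees with multiplicity: 1 + 1 + 1 = 3.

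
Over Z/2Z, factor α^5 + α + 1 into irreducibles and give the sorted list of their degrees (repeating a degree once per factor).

2, 3

Write g(α) = α^5 + α + 1.
Roots in Z/2Z: g(0) = 1; g(1) = 1.
Complete factorization: g(α) = (α^2 + α + 1)·(α^3 + α^2 + 1).
Factor degrees with multiplicity: 2 + 3 = 5.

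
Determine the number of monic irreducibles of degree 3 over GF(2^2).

20

Gauss's count: N_{4}(3) = (1/3) Σ_{d|3} μ(3/d)·4^d.
Divisors of 3: 1, 3; μ(3/d) for each: -1, 1.
Σ = − 4^1 + 4^3 = 60.
N = 60/3 = 20.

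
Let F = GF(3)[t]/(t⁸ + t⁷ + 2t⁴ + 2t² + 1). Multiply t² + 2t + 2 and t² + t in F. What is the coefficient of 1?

0

Multiply in GF(3)[t]: (t² + 2t + 2)·(t² + t) = t⁴ + t² + 2t.
Reduced: t⁴ + t² + 2t.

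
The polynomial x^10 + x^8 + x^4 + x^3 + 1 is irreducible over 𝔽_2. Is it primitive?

Write f(x) = x^10 + x^8 + x^4 + x^3 + 1.
|GF(2^10)^×| = 2^10 − 1 = 1023. Prime factorization: 1023 = 3·11·31.
f is primitive ⇔ x has order 1023 in GF(2)[x]/(f), i.e. x^(1023/q) ≠ 1 for each prime q | 1023.
x^(341) mod f = x^9 + x^8 + x^6 + x^5 + x^4 + x^3 + x^2 + x.
x^(93) mod f = x^7 + x^6 + x^5 + x^4 + x^2 + x + 1.
x^(33) mod f = x^6 + x^3 + x^2 + x + 1.
None equal 1, so x has full order 1023; f is primitive.

Yes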